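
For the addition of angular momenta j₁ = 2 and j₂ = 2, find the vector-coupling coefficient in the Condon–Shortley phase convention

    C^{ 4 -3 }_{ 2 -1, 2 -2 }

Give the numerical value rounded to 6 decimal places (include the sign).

+0.707107  (= +√(1/2))

j₁+j₂−J=0  J+j₁−j₂=4  J−j₁+j₂=4  j₁+j₂+J+1=9
(j₁±m₁, j₂±m₂, J±M) = (1,3,0,4,1,7)
P² = 10368
sum k=0..0:
  [0] +1/144 = 1/144
S = 1/144
C² = P²·S² = 1/2 ; C = +0.707107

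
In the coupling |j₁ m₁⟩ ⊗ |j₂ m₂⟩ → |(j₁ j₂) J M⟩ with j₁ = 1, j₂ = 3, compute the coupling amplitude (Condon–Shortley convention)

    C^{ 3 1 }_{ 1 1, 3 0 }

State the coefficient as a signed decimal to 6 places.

+√(1/2) ≈ +0.707107

√[7·1!1!5!/8! · 2!0!3!3!4!2!] = √(72)
  +(−1)^0/∏(0,1,0,3,1,2)! = 1/12  (running 1/12)
⟨..|..⟩ = √(72)·(1/12) = +0.707107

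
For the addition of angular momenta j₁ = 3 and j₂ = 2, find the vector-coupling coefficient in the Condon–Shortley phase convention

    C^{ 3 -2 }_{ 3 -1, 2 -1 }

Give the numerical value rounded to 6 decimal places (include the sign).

−√(1/4) ≈ -0.500000

triangle: 2!*4!*2!/9! = 96/362880
(j±m)!: 2!*4!*1!*3!*1!*5! = 34560
prefactor² = (2J+1)*Δ*N² = 64
  k=0: +1/(0!*2!*4!*1!*0!*1!) = 1/48
  k=1: −1/(1!*1!*3!*0!*1!*2!) = -1/12
Σ = -1/16  ⇒  CG² = 64*(-1/16)² = 1/4
CG = −√(1/4) = -0.500000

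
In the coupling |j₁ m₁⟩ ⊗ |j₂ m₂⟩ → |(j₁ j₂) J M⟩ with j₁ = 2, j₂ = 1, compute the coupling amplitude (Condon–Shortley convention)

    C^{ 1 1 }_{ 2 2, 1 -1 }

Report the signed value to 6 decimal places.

+0.774597  (= +√(3/5))

j₁+j₂−J=2  J+j₁−j₂=2  J−j₁+j₂=0  j₁+j₂+J+1=5
(j₁±m₁, j₂±m₂, J±M) = (4,0,0,2,2,0)
P² = 48/5
sum k=0..0:
  [0] +1/4 = 1/4
S = 1/4
C² = P²·S² = 3/5 ; C = +0.774597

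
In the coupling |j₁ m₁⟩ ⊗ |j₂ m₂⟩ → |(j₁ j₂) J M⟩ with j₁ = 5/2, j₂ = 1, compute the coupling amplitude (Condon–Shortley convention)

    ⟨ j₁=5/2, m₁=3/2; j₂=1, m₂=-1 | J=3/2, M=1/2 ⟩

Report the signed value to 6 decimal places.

j₁+j₂−J=2  J+j₁−j₂=3  J−j₁+j₂=0  j₁+j₂+J+1=6
(j₁±m₁, j₂±m₂, J±M) = (4,1,0,2,2,1)
P² = 32/5
sum k=0..0:
  [0] +1/4 = 1/4
S = 1/4
C² = P²·S² = 2/5 ; C = +0.632456

+0.632456  (= +√(2/5))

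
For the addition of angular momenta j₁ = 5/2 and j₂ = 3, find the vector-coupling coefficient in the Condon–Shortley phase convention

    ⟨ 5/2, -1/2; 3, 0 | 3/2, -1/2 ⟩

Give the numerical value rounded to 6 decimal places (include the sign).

triangle: 4!·1!·2!/8! = 48/40320
(j±m)!: 2!·3!·3!·3!·1!·2! = 864
prefactor² = (2J+1)·Δ·N² = 144/35
  k=2: +1/(2!·2!·1!·1!·0!·1!) = 1/4
  k=3: −1/(3!·1!·0!·0!·1!·2!) = -1/12
Σ = 1/6  ⇒  CG² = 144/35·1/6² = 4/35
CG = +√(4/35) = +0.338062

+0.338062  (= +√(4/35))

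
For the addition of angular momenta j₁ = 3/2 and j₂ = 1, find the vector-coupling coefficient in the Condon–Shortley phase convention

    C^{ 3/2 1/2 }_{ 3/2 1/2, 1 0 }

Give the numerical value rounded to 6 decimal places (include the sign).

j₁+j₂−J=1  J+j₁−j₂=2  J−j₁+j₂=1  j₁+j₂+J+1=5
(j₁±m₁, j₂±m₂, J±M) = (2,1,1,1,2,1)
P² = 4/15
sum k=0..1:
  [0] +1/1 = 1
  [1] −1/2 = -1/2
S = 1/2
C² = P²·S² = 1/15 ; C = +0.258199

+0.258199  (= +√(1/15))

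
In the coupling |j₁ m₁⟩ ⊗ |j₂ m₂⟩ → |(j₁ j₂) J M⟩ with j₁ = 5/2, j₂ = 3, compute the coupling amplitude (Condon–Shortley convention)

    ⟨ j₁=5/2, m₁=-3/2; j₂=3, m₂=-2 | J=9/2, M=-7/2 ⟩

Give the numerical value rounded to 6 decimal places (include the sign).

+0.100504  (= +√(1/99))

triangle: 1!*4!*5!/11! = 2880/39916800
(j±m)!: 1!*4!*1!*5!*1!*8! = 116121600
prefactor² = (2J+1)*Δ*N² = 921600/11
  k=0: +1/(0!*1!*4!*1!*0!*4!) = 1/576
  k=1: −1/(1!*0!*3!*0!*1!*5!) = -1/720
Σ = 1/2880  ⇒  CG² = 921600/11*1/2880² = 1/99
CG = +√(1/99) = +0.100504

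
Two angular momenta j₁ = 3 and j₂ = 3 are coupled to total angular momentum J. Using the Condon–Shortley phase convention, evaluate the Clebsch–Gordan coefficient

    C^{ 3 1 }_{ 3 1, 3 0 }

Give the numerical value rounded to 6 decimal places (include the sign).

-0.408248

triangle: 3!×3!×3!/10! = 216/3628800
(j±m)!: 4!×2!×3!×3!×4!×2! = 82944
prefactor² = (2J+1)×Δ×N² = 864/25
  k=0: +1/(0!×3!×2!×3!×1!×0!) = 1/72
  k=1: −1/(1!×2!×1!×2!×2!×1!) = -1/8
  k=2: +1/(2!×1!×0!×1!×3!×2!) = 1/24
Σ = -5/72  ⇒  CG² = 864/25×(-5/72)² = 1/6
CG = −√(1/6) = -0.408248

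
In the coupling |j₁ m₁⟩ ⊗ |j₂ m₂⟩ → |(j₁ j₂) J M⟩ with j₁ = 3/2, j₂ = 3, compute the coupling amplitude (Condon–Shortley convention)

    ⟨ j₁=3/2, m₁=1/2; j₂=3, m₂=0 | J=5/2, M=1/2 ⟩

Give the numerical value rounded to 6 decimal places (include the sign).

√[6·2!1!4!/8! · 2!1!3!3!3!2!] = √(216/35)
  +(−1)^0/∏(0,2,1,3,0,1)! = 1/12  (running 1/12)
  +(−1)^1/∏(1,1,0,2,1,2)! = -1/4  (running -1/6)
⟨..|..⟩ = √(216/35)·(-1/6) = -0.414039

-0.414039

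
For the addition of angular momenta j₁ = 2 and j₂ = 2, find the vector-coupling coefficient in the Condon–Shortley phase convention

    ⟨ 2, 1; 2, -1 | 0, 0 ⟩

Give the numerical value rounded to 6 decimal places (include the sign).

-0.447214

j₁+j₂−J=4  J+j₁−j₂=0  J−j₁+j₂=0  j₁+j₂+J+1=5
(j₁±m₁, j₂±m₂, J±M) = (3,1,1,3,0,0)
P² = 36/5
sum k=1..1:
  [1] −1/6 = -1/6
S = -1/6
C² = P²·S² = 1/5 ; C = -0.447214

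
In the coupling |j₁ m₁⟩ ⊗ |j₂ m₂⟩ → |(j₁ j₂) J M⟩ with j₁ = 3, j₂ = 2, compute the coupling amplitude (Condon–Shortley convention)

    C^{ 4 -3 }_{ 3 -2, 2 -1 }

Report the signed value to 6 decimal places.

−√(1/20) = -0.223607

√[9·1!5!3!/10! · 1!5!1!3!1!7!] = √(6480)
  +(−1)^0/∏(0,1,5,1,0,2)! = 1/240  (running 1/240)
  +(−1)^1/∏(1,0,4,0,1,3)! = -1/144  (running -1/360)
⟨..|..⟩ = √(6480)·(-1/360) = -0.223607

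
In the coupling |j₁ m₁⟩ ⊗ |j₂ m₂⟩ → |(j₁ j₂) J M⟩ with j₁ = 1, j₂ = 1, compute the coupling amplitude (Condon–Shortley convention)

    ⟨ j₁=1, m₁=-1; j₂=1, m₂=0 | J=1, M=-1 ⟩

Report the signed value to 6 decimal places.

triangle: 1!×1!×1!/4! = 1/24
(j±m)!: 0!×2!×1!×1!×0!×2! = 4
prefactor² = (2J+1)×Δ×N² = 1/2
  k=1: −1/(1!×0!×1!×0!×0!×1!) = -1
Σ = -1  ⇒  CG² = 1/2×(-1)² = 1/2
CG = −√(1/2) = -0.707107

−√(1/2) = -0.707107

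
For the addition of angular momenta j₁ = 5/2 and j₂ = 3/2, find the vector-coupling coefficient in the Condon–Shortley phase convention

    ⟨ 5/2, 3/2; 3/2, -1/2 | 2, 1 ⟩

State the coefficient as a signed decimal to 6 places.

√[5·2!3!1!/7! · 4!1!1!2!3!1!] = √(24/7)
  +(−1)^0/∏(0,2,1,1,2,0)! = 1/4  (running 1/4)
  +(−1)^1/∏(1,1,0,0,3,1)! = -1/6  (running 1/12)
⟨..|..⟩ = √(24/7)·(1/12) = +0.154303

+√(1/42) = +0.154303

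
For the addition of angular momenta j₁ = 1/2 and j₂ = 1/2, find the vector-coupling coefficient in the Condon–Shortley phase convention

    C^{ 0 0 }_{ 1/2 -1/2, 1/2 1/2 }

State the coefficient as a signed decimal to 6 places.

−√(1/2) = -0.707107

j₁+j₂−J=1  J+j₁−j₂=0  J−j₁+j₂=0  j₁+j₂+J+1=2
(j₁±m₁, j₂±m₂, J±M) = (0,1,1,0,0,0)
P² = 1/2
sum k=1..1:
  [1] −1/1 = -1
S = -1
C² = P²·S² = 1/2 ; C = -0.707107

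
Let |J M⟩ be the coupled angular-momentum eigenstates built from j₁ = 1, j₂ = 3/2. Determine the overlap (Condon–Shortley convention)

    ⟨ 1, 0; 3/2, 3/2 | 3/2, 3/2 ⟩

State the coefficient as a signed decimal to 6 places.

√[4·1!1!2!/5! · 1!1!3!0!3!0!] = √(12/5)
  +(−1)^1/∏(1,0,0,2,1,0)! = -1/2  (running -1/2)
⟨..|..⟩ = √(12/5)·(-1/2) = -0.774597

−√(3/5) = -0.774597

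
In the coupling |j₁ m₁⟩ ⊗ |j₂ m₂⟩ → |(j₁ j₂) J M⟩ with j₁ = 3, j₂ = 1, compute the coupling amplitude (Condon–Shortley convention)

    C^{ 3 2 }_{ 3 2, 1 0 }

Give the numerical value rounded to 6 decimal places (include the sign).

+√(1/3) ≈ +0.577350

√[7·1!5!1!/8! · 5!1!1!1!5!1!] = √(300)
  +(−1)^0/∏(0,1,1,1,4,0)! = 1/24  (running 1/24)
  +(−1)^1/∏(1,0,0,0,5,1)! = -1/120  (running 1/30)
⟨..|..⟩ = √(300)·(1/30) = +0.577350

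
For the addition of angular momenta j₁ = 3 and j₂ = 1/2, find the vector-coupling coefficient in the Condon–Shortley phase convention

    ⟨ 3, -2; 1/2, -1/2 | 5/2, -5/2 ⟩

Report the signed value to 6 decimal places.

√[6·1!5!0!/7! · 1!5!0!1!0!5!] = √(14400/7)
  +(−1)^0/∏(0,1,5,0,0,0)! = 1/120  (running 1/120)
⟨..|..⟩ = √(14400/7)·(1/120) = +0.377964

+0.377964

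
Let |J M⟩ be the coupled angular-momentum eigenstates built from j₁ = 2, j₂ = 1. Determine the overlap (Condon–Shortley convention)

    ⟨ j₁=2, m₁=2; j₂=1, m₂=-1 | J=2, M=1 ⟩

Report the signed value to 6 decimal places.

+0.577350

triangle: 1!×3!×1!/6! = 6/720
(j±m)!: 4!×0!×0!×2!×3!×1! = 288
prefactor² = (2J+1)×Δ×N² = 12
  k=0: +1/(0!×1!×0!×0!×3!×1!) = 1/6
Σ = 1/6  ⇒  CG² = 12×1/6² = 1/3
CG = +√(1/3) = +0.577350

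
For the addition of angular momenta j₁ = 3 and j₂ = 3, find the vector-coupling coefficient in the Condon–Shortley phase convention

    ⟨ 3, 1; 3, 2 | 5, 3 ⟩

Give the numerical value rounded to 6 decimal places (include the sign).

-0.408248  (= −√(1/6))

triangle: 1!·5!·5!/12! = 14400/479001600
(j±m)!: 4!·2!·5!·1!·8!·2! = 464486400
prefactor² = (2J+1)·Δ·N² = 153600
  k=0: +1/(0!·1!·2!·5!·3!·0!) = 1/1440
  k=1: −1/(1!·0!·1!·4!·4!·1!) = -1/576
Σ = -1/960  ⇒  CG² = 153600·(-1/960)² = 1/6
CG = −√(1/6) = -0.408248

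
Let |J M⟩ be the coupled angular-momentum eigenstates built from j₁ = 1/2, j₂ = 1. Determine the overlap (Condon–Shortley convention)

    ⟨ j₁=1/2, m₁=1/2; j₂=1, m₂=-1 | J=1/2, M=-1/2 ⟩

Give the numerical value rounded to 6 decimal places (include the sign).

+√(2/3) ≈ +0.816497

j₁+j₂−J=1  J+j₁−j₂=0  J−j₁+j₂=1  j₁+j₂+J+1=3
(j₁±m₁, j₂±m₂, J±M) = (1,0,0,2,0,1)
P² = 2/3
sum k=0..0:
  [0] +1/1 = 1
S = 1
C² = P²·S² = 2/3 ; C = +0.816497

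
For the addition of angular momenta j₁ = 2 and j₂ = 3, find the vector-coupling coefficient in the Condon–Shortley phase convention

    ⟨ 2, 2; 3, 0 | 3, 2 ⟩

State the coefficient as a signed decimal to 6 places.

triangle: 2!*2!*4!/9! = 96/362880
(j±m)!: 4!*0!*3!*3!*5!*1! = 103680
prefactor² = (2J+1)*Δ*N² = 192
  k=0: +1/(0!*2!*0!*3!*2!*1!) = 1/24
Σ = 1/24  ⇒  CG² = 192*1/24² = 1/3
CG = +√(1/3) = +0.577350

+0.577350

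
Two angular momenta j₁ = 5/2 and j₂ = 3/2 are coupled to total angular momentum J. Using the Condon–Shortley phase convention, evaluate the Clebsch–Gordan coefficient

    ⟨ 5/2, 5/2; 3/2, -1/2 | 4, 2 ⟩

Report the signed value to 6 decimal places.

j₁+j₂−J=0  J+j₁−j₂=5  J−j₁+j₂=3  j₁+j₂+J+1=9
(j₁±m₁, j₂±m₂, J±M) = (5,0,1,2,6,2)
P² = 43200/7
sum k=0..0:
  [0] +1/240 = 1/240
S = 1/240
C² = P²·S² = 3/28 ; C = +0.327327

+0.327327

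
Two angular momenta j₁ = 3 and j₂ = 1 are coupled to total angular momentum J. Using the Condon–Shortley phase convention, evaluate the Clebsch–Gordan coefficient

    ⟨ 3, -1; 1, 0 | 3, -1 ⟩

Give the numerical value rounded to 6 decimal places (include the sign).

−√(1/12) = -0.288675

j₁+j₂−J=1  J+j₁−j₂=5  J−j₁+j₂=1  j₁+j₂+J+1=8
(j₁±m₁, j₂±m₂, J±M) = (2,4,1,1,2,4)
P² = 48
sum k=0..1:
  [0] +1/24 = 1/24
  [1] −1/12 = -1/12
S = -1/24
C² = P²·S² = 1/12 ; C = -0.288675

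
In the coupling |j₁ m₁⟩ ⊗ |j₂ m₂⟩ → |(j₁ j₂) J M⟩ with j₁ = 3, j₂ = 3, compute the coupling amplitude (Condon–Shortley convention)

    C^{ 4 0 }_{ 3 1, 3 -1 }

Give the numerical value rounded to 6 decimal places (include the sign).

+√(1/154) ≈ +0.080582

j₁+j₂−J=2  J+j₁−j₂=4  J−j₁+j₂=4  j₁+j₂+J+1=11
(j₁±m₁, j₂±m₂, J±M) = (4,2,2,4,4,4)
P² = 663552/1925
sum k=0..2:
  [0] +1/32 = 1/32
  [1] −1/36 = -1/36
  [2] +1/1152 = 1/1152
S = 5/1152
C² = P²·S² = 1/154 ; C = +0.080582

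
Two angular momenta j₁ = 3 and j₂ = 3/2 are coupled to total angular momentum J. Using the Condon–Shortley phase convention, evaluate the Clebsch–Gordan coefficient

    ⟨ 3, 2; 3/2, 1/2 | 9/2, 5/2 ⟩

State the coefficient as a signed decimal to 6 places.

j₁+j₂−J=0  J+j₁−j₂=6  J−j₁+j₂=3  j₁+j₂+J+1=10
(j₁±m₁, j₂±m₂, J±M) = (5,1,2,1,7,2)
P² = 28800
sum k=0..0:
  [0] +1/240 = 1/240
S = 1/240
C² = P²·S² = 1/2 ; C = +0.707107

+0.707107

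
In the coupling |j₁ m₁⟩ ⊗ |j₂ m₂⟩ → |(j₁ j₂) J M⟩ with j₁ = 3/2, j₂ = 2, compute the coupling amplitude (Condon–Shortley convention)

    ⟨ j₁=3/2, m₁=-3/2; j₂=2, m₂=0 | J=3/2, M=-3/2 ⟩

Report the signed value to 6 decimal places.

+0.447214  (= +√(1/5))

j₁+j₂−J=2  J+j₁−j₂=1  J−j₁+j₂=2  j₁+j₂+J+1=6
(j₁±m₁, j₂±m₂, J±M) = (0,3,2,2,0,3)
P² = 16/5
sum k=2..2:
  [2] +1/4 = 1/4
S = 1/4
C² = P²·S² = 1/5 ; C = +0.447214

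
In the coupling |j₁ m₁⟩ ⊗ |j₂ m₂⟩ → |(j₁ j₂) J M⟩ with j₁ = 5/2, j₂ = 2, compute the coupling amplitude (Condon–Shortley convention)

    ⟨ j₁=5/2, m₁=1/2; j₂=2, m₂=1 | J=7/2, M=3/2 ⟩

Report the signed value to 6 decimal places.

√[8·1!4!3!/9! · 3!2!3!1!5!2!] = √(384/7)
  +(−1)^0/∏(0,1,2,3,2,0)! = 1/24  (running 1/24)
  +(−1)^1/∏(1,0,1,2,3,1)! = -1/12  (running -1/24)
⟨..|..⟩ = √(384/7)·(-1/24) = -0.308607

−√(2/21) = -0.308607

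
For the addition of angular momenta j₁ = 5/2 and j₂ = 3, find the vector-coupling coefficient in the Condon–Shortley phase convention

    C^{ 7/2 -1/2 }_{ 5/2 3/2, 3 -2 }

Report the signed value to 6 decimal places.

triangle: 2!·3!·4!/10! = 288/3628800
(j±m)!: 4!·1!·1!·5!·3!·4! = 414720
prefactor² = (2J+1)·Δ·N² = 9216/35
  k=0: +1/(0!·2!·1!·1!·2!·3!) = 1/24
  k=1: −1/(1!·1!·0!·0!·3!·4!) = -1/144
Σ = 5/144  ⇒  CG² = 9216/35·5/144² = 20/63
CG = +√(20/63) = +0.563436

+0.563436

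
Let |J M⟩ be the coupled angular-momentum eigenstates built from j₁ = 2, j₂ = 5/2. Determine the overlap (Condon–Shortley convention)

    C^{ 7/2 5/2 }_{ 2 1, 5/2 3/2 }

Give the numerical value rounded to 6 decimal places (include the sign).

√[8·1!3!4!/9! · 3!1!4!1!6!1!] = √(2304/7)
  +(−1)^0/∏(0,1,1,4,2,0)! = 1/48  (running 1/48)
  +(−1)^1/∏(1,0,0,3,3,1)! = -1/36  (running -1/144)
⟨..|..⟩ = √(2304/7)·(-1/144) = -0.125988

-0.125988  (= −√(1/63))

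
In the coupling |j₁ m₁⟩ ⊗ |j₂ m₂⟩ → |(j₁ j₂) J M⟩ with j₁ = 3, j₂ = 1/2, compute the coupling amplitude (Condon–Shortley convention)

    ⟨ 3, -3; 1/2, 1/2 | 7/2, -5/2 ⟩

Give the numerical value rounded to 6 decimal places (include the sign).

+√(1/7) ≈ +0.377964

√[8·0!6!1!/8! · 0!6!1!0!1!6!] = √(518400/7)
  +(−1)^0/∏(0,0,6,1,0,0)! = 1/720  (running 1/720)
⟨..|..⟩ = √(518400/7)·(1/720) = +0.377964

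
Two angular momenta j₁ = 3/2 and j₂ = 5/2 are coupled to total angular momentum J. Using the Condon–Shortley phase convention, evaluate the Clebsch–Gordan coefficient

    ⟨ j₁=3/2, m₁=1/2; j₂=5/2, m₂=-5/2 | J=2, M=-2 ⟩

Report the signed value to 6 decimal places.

+0.690066  (= +√(10/21))

√[5·2!1!3!/7! · 2!1!0!5!0!4!] = √(480/7)
  +(−1)^0/∏(0,2,1,0,0,3)! = 1/12  (running 1/12)
⟨..|..⟩ = √(480/7)·(1/12) = +0.690066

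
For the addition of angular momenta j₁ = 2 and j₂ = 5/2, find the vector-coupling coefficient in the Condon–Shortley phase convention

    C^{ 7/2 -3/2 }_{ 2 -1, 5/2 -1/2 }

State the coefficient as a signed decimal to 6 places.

√[8·1!3!4!/9! · 1!3!2!3!2!5!] = √(384/7)
  +(−1)^0/∏(0,1,3,2,0,2)! = 1/24  (running 1/24)
  +(−1)^1/∏(1,0,2,1,1,3)! = -1/12  (running -1/24)
⟨..|..⟩ = √(384/7)·(-1/24) = -0.308607

-0.308607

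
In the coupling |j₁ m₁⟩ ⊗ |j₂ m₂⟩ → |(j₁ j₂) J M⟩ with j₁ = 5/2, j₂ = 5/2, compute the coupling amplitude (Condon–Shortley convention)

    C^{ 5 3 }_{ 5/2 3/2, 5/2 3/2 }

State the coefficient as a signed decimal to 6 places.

+0.745356  (= +√(5/9))

j₁+j₂−J=0  J+j₁−j₂=5  J−j₁+j₂=5  j₁+j₂+J+1=11
(j₁±m₁, j₂±m₂, J±M) = (4,1,4,1,8,2)
P² = 184320
sum k=0..0:
  [0] +1/576 = 1/576
S = 1/576
C² = P²·S² = 5/9 ; C = +0.745356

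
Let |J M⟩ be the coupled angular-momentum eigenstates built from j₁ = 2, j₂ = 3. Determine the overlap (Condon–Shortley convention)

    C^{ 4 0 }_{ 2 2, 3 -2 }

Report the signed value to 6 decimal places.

+√(1/7) = +0.377964

√[9·1!3!5!/10! · 4!0!1!5!4!4!] = √(20736/7)
  +(−1)^0/∏(0,1,0,1,3,4)! = 1/144  (running 1/144)
⟨..|..⟩ = √(20736/7)·(1/144) = +0.377964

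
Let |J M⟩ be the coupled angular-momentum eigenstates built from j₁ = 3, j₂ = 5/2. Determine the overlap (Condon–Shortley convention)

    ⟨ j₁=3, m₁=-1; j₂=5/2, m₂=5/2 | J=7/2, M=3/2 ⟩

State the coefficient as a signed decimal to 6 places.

+0.617213

j₁+j₂−J=2  J+j₁−j₂=4  J−j₁+j₂=3  j₁+j₂+J+1=10
(j₁±m₁, j₂±m₂, J±M) = (2,4,5,0,5,2)
P² = 6144/7
sum k=2..2:
  [2] +1/48 = 1/48
S = 1/48
C² = P²·S² = 8/21 ; C = +0.617213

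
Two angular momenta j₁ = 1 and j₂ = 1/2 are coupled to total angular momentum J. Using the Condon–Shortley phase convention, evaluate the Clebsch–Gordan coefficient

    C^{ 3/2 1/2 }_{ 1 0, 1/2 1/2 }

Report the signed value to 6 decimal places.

+0.816497  (= +√(2/3))

triangle: 0!*2!*1!/4! = 2/24
(j±m)!: 1!*1!*1!*0!*2!*1! = 2
prefactor² = (2J+1)*Δ*N² = 2/3
  k=0: +1/(0!*0!*1!*1!*1!*0!) = 1
Σ = 1  ⇒  CG² = 2/3*1² = 2/3
CG = +√(2/3) = +0.816497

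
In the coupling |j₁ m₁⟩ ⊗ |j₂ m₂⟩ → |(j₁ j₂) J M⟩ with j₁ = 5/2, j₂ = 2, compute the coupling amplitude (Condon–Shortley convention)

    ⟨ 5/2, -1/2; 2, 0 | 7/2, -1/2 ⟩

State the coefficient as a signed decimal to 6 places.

√[8·1!4!3!/9! · 2!3!2!2!3!4!] = √(768/35)
  +(−1)^0/∏(0,1,3,2,1,1)! = 1/12  (running 1/12)
  +(−1)^1/∏(1,0,2,1,2,2)! = -1/8  (running -1/24)
⟨..|..⟩ = √(768/35)·(-1/24) = -0.195180

−√(4/105) = -0.195180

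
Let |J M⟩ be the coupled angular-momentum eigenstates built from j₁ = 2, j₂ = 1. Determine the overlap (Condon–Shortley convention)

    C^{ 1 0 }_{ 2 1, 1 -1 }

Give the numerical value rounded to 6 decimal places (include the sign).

+0.547723  (= +√(3/10))

triangle: 2!×2!×0!/5! = 4/120
(j±m)!: 3!×1!×0!×2!×1!×1! = 12
prefactor² = (2J+1)×Δ×N² = 6/5
  k=0: +1/(0!×2!×1!×0!×1!×0!) = 1/2
Σ = 1/2  ⇒  CG² = 6/5×1/2² = 3/10
CG = +√(3/10) = +0.547723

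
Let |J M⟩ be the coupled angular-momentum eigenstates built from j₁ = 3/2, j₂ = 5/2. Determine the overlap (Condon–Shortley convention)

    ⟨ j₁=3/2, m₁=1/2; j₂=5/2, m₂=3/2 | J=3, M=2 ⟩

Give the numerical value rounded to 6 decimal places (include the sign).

-0.288675  (= −√(1/12))

triangle: 1!×2!×4!/8! = 48/40320
(j±m)!: 2!×1!×4!×1!×5!×1! = 5760
prefactor² = (2J+1)×Δ×N² = 48
  k=0: +1/(0!×1!×1!×4!×1!×0!) = 1/24
  k=1: −1/(1!×0!×0!×3!×2!×1!) = -1/12
Σ = -1/24  ⇒  CG² = 48×(-1/24)² = 1/12
CG = −√(1/12) = -0.288675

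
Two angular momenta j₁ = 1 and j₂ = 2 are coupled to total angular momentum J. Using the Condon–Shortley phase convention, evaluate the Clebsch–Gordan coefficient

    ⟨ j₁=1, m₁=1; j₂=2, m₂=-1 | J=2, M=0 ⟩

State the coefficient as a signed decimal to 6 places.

j₁+j₂−J=1  J+j₁−j₂=1  J−j₁+j₂=3  j₁+j₂+J+1=6
(j₁±m₁, j₂±m₂, J±M) = (2,0,1,3,2,2)
P² = 2
sum k=0..0:
  [0] +1/2 = 1/2
S = 1/2
C² = P²·S² = 1/2 ; C = +0.707107

+0.707107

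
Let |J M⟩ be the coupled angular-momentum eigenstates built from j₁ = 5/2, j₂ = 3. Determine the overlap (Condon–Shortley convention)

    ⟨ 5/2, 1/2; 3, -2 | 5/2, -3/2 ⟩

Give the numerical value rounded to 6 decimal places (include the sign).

√[6·3!2!3!/9! · 3!2!1!5!1!4!] = √(288/7)
  +(−1)^0/∏(0,3,2,1,0,2)! = 1/24  (running 1/24)
  +(−1)^1/∏(1,2,1,0,1,3)! = -1/12  (running -1/24)
⟨..|..⟩ = √(288/7)·(-1/24) = -0.267261

−√(1/14) ≈ -0.267261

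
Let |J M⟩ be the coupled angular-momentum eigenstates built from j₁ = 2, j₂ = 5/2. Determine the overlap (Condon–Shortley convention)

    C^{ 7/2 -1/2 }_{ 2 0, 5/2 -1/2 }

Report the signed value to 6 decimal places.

√[8·1!3!4!/9! · 2!2!2!3!3!4!] = √(768/35)
  +(−1)^0/∏(0,1,2,2,1,2)! = 1/8  (running 1/8)
  +(−1)^1/∏(1,0,1,1,2,3)! = -1/12  (running 1/24)
⟨..|..⟩ = √(768/35)·(1/24) = +0.195180

+0.195180  (= +√(4/105))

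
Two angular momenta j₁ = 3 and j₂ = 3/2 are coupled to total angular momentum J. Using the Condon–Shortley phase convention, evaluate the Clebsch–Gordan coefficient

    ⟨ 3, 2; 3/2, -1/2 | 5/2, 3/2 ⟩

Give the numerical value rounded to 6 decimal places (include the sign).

j₁+j₂−J=2  J+j₁−j₂=4  J−j₁+j₂=1  j₁+j₂+J+1=8
(j₁±m₁, j₂±m₂, J±M) = (5,1,1,2,4,1)
P² = 288/7
sum k=0..1:
  [0] +1/12 = 1/12
  [1] −1/24 = -1/24
S = 1/24
C² = P²·S² = 1/14 ; C = +0.267261

+0.267261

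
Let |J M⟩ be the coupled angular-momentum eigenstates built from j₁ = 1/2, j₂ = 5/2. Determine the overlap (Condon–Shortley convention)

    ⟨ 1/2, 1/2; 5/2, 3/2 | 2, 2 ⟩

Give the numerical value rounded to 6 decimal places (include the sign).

+√(1/6) = +0.408248

triangle: 1!·0!·4!/6! = 24/720
(j±m)!: 1!·0!·4!·1!·4!·0! = 576
prefactor² = (2J+1)·Δ·N² = 96
  k=0: +1/(0!·1!·0!·4!·0!·0!) = 1/24
Σ = 1/24  ⇒  CG² = 96·1/24² = 1/6
CG = +√(1/6) = +0.408248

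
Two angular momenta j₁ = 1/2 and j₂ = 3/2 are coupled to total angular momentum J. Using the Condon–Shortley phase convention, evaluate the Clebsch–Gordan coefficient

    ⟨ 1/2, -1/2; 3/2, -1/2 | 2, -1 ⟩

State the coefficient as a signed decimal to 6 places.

j₁+j₂−J=0  J+j₁−j₂=1  J−j₁+j₂=3  j₁+j₂+J+1=5
(j₁±m₁, j₂±m₂, J±M) = (0,1,1,2,1,3)
P² = 3
sum k=0..0:
  [0] +1/2 = 1/2
S = 1/2
C² = P²·S² = 3/4 ; C = +0.866025

+√(3/4) = +0.866025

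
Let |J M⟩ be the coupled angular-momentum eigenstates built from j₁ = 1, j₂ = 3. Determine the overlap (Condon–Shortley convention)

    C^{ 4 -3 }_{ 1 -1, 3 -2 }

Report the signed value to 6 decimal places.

triangle: 0!*2!*6!/9! = 1440/362880
(j±m)!: 0!*2!*1!*5!*1!*7! = 1209600
prefactor² = (2J+1)*Δ*N² = 43200
  k=0: +1/(0!*0!*2!*1!*0!*5!) = 1/240
Σ = 1/240  ⇒  CG² = 43200*1/240² = 3/4
CG = +√(3/4) = +0.866025

+0.866025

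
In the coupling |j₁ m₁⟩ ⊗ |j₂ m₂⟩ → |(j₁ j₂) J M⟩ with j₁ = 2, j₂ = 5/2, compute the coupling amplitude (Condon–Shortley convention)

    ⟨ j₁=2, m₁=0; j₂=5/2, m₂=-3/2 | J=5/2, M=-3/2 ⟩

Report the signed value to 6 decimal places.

j₁+j₂−J=2  J+j₁−j₂=2  J−j₁+j₂=3  j₁+j₂+J+1=8
(j₁±m₁, j₂±m₂, J±M) = (2,2,1,4,1,4)
P² = 288/35
sum k=0..1:
  [0] +1/8 = 1/8
  [1] −1/6 = -1/6
S = -1/24
C² = P²·S² = 1/70 ; C = -0.119523

-0.119523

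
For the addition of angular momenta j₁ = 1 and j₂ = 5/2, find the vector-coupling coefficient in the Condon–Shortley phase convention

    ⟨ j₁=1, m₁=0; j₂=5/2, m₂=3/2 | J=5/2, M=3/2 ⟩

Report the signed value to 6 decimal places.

triangle: 1!×1!×4!/7! = 24/5040
(j±m)!: 1!×1!×4!×1!×4!×1! = 576
prefactor² = (2J+1)×Δ×N² = 576/35
  k=0: +1/(0!×1!×1!×4!×0!×0!) = 1/24
  k=1: −1/(1!×0!×0!×3!×1!×1!) = -1/6
Σ = -1/8  ⇒  CG² = 576/35×(-1/8)² = 9/35
CG = −√(9/35) = -0.507093

-0.507093  (= −√(9/35))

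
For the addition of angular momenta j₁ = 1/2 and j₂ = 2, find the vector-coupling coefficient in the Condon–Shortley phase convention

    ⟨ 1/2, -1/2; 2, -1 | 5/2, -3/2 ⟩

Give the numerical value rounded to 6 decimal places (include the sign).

√[6·0!1!4!/6! · 0!1!1!3!1!4!] = √(144/5)
  +(−1)^0/∏(0,0,1,1,0,3)! = 1/6  (running 1/6)
⟨..|..⟩ = √(144/5)·(1/6) = +0.894427

+√(4/5) ≈ +0.894427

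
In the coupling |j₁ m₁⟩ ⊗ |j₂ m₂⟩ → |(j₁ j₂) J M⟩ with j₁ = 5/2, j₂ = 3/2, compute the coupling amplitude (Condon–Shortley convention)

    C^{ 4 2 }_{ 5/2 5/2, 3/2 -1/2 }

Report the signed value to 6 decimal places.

+0.327327  (= +√(3/28))

j₁+j₂−J=0  J+j₁−j₂=5  J−j₁+j₂=3  j₁+j₂+J+1=9
(j₁±m₁, j₂±m₂, J±M) = (5,0,1,2,6,2)
P² = 43200/7
sum k=0..0:
  [0] +1/240 = 1/240
S = 1/240
C² = P²·S² = 3/28 ; C = +0.327327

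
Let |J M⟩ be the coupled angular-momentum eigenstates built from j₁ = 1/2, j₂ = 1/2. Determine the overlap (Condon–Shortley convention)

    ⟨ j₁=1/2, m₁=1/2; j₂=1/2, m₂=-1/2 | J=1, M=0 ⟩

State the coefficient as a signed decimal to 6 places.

+0.707107

triangle: 0!·1!·1!/3! = 1/6
(j±m)!: 1!·0!·0!·1!·1!·1! = 1
prefactor² = (2J+1)·Δ·N² = 1/2
  k=0: +1/(0!·0!·0!·0!·1!·1!) = 1
Σ = 1  ⇒  CG² = 1/2·1² = 1/2
CG = +√(1/2) = +0.707107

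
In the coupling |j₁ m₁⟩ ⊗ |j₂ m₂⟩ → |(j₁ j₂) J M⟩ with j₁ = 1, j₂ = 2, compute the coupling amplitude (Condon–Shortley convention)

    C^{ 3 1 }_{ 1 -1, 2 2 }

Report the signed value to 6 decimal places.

√[7·0!2!4!/7! · 0!2!4!0!4!2!] = √(768/5)
  +(−1)^0/∏(0,0,2,4,0,0)! = 1/48  (running 1/48)
⟨..|..⟩ = √(768/5)·(1/48) = +0.258199

+0.258199  (= +√(1/15))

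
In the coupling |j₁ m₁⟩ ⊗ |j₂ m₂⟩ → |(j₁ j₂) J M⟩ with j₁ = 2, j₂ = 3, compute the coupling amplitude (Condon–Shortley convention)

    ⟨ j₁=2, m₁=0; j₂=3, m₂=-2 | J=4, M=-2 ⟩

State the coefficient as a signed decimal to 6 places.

j₁+j₂−J=1  J+j₁−j₂=3  J−j₁+j₂=5  j₁+j₂+J+1=10
(j₁±m₁, j₂±m₂, J±M) = (2,2,1,5,2,6)
P² = 8640/7
sum k=0..1:
  [0] +1/48 = 1/48
  [1] −1/240 = -1/240
S = 1/60
C² = P²·S² = 12/35 ; C = +0.585540

+0.585540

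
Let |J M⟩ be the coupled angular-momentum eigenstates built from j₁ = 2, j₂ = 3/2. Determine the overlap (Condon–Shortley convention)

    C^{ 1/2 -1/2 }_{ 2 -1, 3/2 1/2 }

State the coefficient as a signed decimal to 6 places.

+0.547723  (= +√(3/10))

j₁+j₂−J=3  J+j₁−j₂=1  J−j₁+j₂=0  j₁+j₂+J+1=5
(j₁±m₁, j₂±m₂, J±M) = (1,3,2,1,0,1)
P² = 6/5
sum k=2..2:
  [2] +1/2 = 1/2
S = 1/2
C² = P²·S² = 3/10 ; C = +0.547723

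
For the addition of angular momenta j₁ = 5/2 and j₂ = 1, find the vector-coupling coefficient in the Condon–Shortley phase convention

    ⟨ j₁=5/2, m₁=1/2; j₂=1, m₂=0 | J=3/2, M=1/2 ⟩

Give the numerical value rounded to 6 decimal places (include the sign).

triangle: 2!×3!×0!/6! = 12/720
(j±m)!: 3!×2!×1!×1!×2!×1! = 24
prefactor² = (2J+1)×Δ×N² = 8/5
  k=1: −1/(1!×1!×1!×0!×2!×0!) = -1/2
Σ = -1/2  ⇒  CG² = 8/5×(-1/2)² = 2/5
CG = −√(2/5) = -0.632456

-0.632456  (= −√(2/5))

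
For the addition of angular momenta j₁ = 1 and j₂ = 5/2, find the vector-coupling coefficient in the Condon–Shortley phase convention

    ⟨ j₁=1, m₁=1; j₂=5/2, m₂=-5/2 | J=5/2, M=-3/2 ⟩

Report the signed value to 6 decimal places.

+√(2/7) = +0.534522

j₁+j₂−J=1  J+j₁−j₂=1  J−j₁+j₂=4  j₁+j₂+J+1=7
(j₁±m₁, j₂±m₂, J±M) = (2,0,0,5,1,4)
P² = 1152/7
sum k=0..0:
  [0] +1/24 = 1/24
S = 1/24
C² = P²·S² = 2/7 ; C = +0.534522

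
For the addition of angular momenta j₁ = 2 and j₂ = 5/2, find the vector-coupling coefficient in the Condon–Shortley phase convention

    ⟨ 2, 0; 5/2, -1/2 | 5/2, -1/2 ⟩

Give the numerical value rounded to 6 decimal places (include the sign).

−√(8/35) ≈ -0.478091

triangle: 2!×2!×3!/8! = 24/40320
(j±m)!: 2!×2!×2!×3!×2!×3! = 576
prefactor² = (2J+1)×Δ×N² = 72/35
  k=0: +1/(0!×2!×2!×2!×0!×1!) = 1/8
  k=1: −1/(1!×1!×1!×1!×1!×2!) = -1/2
  k=2: +1/(2!×0!×0!×0!×2!×3!) = 1/24
Σ = -1/3  ⇒  CG² = 72/35×(-1/3)² = 8/35
CG = −√(8/35) = -0.478091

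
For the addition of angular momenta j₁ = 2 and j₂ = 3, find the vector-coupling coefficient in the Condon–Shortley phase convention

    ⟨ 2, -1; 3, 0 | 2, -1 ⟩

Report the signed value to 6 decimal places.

triangle: 3!*1!*3!/8! = 36/40320
(j±m)!: 1!*3!*3!*3!*1!*3! = 1296
prefactor² = (2J+1)*Δ*N² = 81/14
  k=2: +1/(2!*1!*1!*1!*0!*2!) = 1/4
  k=3: −1/(3!*0!*0!*0!*1!*3!) = -1/36
Σ = 2/9  ⇒  CG² = 81/14*2/9² = 2/7
CG = +√(2/7) = +0.534522

+0.534522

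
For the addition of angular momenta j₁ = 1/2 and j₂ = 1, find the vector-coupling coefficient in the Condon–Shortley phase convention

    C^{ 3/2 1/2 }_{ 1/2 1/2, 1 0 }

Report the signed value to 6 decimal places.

+√(2/3) = +0.816497

triangle: 0!·1!·2!/4! = 2/24
(j±m)!: 1!·0!·1!·1!·2!·1! = 2
prefactor² = (2J+1)·Δ·N² = 2/3
  k=0: +1/(0!·0!·0!·1!·1!·1!) = 1
Σ = 1  ⇒  CG² = 2/3·1² = 2/3
CG = +√(2/3) = +0.816497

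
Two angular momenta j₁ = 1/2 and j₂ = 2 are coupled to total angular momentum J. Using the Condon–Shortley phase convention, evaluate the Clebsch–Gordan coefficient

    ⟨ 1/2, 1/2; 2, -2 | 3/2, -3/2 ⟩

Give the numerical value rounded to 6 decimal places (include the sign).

√[4·1!0!3!/5! · 1!0!0!4!0!3!] = √(144/5)
  +(−1)^0/∏(0,1,0,0,0,3)! = 1/6  (running 1/6)
⟨..|..⟩ = √(144/5)·(1/6) = +0.894427

+√(4/5) = +0.894427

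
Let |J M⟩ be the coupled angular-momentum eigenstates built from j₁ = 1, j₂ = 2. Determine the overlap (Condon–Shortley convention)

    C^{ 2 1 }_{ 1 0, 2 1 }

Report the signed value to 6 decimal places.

triangle: 1!*1!*3!/6! = 6/720
(j±m)!: 1!*1!*3!*1!*3!*1! = 36
prefactor² = (2J+1)*Δ*N² = 3/2
  k=0: +1/(0!*1!*1!*3!*0!*0!) = 1/6
  k=1: −1/(1!*0!*0!*2!*1!*1!) = -1/2
Σ = -1/3  ⇒  CG² = 3/2*(-1/3)² = 1/6
CG = −√(1/6) = -0.408248

-0.408248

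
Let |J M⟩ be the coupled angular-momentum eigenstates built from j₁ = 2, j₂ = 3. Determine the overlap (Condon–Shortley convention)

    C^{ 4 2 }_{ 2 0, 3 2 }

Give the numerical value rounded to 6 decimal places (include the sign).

−√(12/35) ≈ -0.585540

j₁+j₂−J=1  J+j₁−j₂=3  J−j₁+j₂=5  j₁+j₂+J+1=10
(j₁±m₁, j₂±m₂, J±M) = (2,2,5,1,6,2)
P² = 8640/7
sum k=0..1:
  [0] +1/240 = 1/240
  [1] −1/48 = -1/48
S = -1/60
C² = P²·S² = 12/35 ; C = -0.585540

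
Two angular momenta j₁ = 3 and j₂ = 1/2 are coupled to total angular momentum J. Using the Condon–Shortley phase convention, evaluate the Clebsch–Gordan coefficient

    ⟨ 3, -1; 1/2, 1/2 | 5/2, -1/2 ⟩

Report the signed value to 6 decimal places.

j₁+j₂−J=1  J+j₁−j₂=5  J−j₁+j₂=0  j₁+j₂+J+1=7
(j₁±m₁, j₂±m₂, J±M) = (2,4,1,0,2,3)
P² = 576/7
sum k=1..1:
  [1] −1/12 = -1/12
S = -1/12
C² = P²·S² = 4/7 ; C = -0.755929

-0.755929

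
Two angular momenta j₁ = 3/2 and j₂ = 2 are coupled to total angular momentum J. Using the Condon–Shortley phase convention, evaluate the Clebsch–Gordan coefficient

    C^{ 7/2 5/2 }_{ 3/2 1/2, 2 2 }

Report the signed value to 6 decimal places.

√[8·0!3!4!/8! · 2!1!4!0!6!1!] = √(6912/7)
  +(−1)^0/∏(0,0,1,4,2,0)! = 1/48  (running 1/48)
⟨..|..⟩ = √(6912/7)·(1/48) = +0.654654

+√(3/7) = +0.654654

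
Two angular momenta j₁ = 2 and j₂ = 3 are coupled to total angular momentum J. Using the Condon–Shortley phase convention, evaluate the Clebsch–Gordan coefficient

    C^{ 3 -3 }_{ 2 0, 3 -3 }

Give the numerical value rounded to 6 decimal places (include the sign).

j₁+j₂−J=2  J+j₁−j₂=2  J−j₁+j₂=4  j₁+j₂+J+1=9
(j₁±m₁, j₂±m₂, J±M) = (2,2,0,6,0,6)
P² = 3840
sum k=0..0:
  [0] +1/96 = 1/96
S = 1/96
C² = P²·S² = 5/12 ; C = +0.645497

+√(5/12) ≈ +0.645497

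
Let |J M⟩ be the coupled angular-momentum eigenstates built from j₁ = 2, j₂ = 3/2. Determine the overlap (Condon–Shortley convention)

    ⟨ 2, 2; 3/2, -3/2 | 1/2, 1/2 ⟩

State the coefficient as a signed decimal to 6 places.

+√(2/5) ≈ +0.632456

triangle: 3!*1!*0!/5! = 6/120
(j±m)!: 4!*0!*0!*3!*1!*0! = 144
prefactor² = (2J+1)*Δ*N² = 72/5
  k=0: +1/(0!*3!*0!*0!*1!*0!) = 1/6
Σ = 1/6  ⇒  CG² = 72/5*1/6² = 2/5
CG = +√(2/5) = +0.632456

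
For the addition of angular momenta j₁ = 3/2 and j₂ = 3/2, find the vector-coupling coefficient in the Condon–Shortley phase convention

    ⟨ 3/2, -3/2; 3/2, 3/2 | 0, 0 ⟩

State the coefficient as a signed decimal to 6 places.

−√(1/4) ≈ -0.500000

√[1·3!0!0!/4! · 0!3!3!0!0!0!] = √(9)
  +(−1)^3/∏(3,0,0,0,0,0)! = -1/6  (running -1/6)
⟨..|..⟩ = √(9)·(-1/6) = -0.500000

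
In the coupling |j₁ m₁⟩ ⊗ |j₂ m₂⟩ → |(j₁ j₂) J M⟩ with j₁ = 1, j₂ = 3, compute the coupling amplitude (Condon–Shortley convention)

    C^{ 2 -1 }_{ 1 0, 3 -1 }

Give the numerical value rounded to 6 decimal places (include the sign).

triangle: 2!·0!·4!/7! = 48/5040
(j±m)!: 1!·1!·2!·4!·1!·3! = 288
prefactor² = (2J+1)·Δ·N² = 96/7
  k=1: −1/(1!·1!·0!·1!·0!·3!) = -1/6
Σ = -1/6  ⇒  CG² = 96/7·(-1/6)² = 8/21
CG = −√(8/21) = -0.617213

-0.617213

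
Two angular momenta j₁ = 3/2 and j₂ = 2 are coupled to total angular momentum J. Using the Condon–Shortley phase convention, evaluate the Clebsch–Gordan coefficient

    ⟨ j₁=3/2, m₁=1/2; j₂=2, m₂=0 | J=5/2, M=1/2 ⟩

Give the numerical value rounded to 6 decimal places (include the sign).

√[6·1!2!3!/7! · 2!1!2!2!3!2!] = √(48/35)
  +(−1)^0/∏(0,1,1,2,1,1)! = 1/2  (running 1/2)
  +(−1)^1/∏(1,0,0,1,2,2)! = -1/4  (running 1/4)
⟨..|..⟩ = √(48/35)·(1/4) = +0.292770

+√(3/35) ≈ +0.292770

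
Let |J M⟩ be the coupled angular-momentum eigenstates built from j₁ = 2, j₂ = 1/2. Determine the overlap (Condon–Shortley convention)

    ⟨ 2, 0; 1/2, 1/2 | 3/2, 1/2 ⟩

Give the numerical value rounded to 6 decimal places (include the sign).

−√(2/5) ≈ -0.632456

j₁+j₂−J=1  J+j₁−j₂=3  J−j₁+j₂=0  j₁+j₂+J+1=5
(j₁±m₁, j₂±m₂, J±M) = (2,2,1,0,2,1)
P² = 8/5
sum k=1..1:
  [1] −1/2 = -1/2
S = -1/2
C² = P²·S² = 2/5 ; C = -0.632456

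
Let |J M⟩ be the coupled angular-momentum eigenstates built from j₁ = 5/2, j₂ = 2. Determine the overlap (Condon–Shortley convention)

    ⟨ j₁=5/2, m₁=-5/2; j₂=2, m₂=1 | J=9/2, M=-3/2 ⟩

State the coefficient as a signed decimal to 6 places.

+√(1/21) ≈ +0.218218

j₁+j₂−J=0  J+j₁−j₂=5  J−j₁+j₂=4  j₁+j₂+J+1=10
(j₁±m₁, j₂±m₂, J±M) = (0,5,3,1,3,6)
P² = 172800/7
sum k=0..0:
  [0] +1/720 = 1/720
S = 1/720
C² = P²·S² = 1/21 ; C = +0.218218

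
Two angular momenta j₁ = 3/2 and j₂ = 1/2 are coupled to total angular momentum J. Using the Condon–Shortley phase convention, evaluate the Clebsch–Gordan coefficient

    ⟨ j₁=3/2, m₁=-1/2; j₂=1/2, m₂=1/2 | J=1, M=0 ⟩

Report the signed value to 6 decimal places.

triangle: 1!×2!×0!/4! = 2/24
(j±m)!: 1!×2!×1!×0!×1!×1! = 2
prefactor² = (2J+1)×Δ×N² = 1/2
  k=1: −1/(1!×0!×1!×0!×1!×0!) = -1
Σ = -1  ⇒  CG² = 1/2×(-1)² = 1/2
CG = −√(1/2) = -0.707107

-0.707107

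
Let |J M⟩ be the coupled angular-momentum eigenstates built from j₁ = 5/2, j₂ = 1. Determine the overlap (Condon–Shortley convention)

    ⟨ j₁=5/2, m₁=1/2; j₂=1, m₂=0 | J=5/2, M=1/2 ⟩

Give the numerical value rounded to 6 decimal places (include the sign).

+0.169031  (= +√(1/35))

j₁+j₂−J=1  J+j₁−j₂=4  J−j₁+j₂=1  j₁+j₂+J+1=7
(j₁±m₁, j₂±m₂, J±M) = (3,2,1,1,3,2)
P² = 144/35
sum k=0..1:
  [0] +1/4 = 1/4
  [1] −1/6 = -1/6
S = 1/12
C² = P²·S² = 1/35 ; C = +0.169031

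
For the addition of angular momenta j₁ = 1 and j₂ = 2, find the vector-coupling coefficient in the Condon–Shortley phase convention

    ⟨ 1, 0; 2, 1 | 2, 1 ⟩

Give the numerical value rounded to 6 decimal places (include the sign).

j₁+j₂−J=1  J+j₁−j₂=1  J−j₁+j₂=3  j₁+j₂+J+1=6
(j₁±m₁, j₂±m₂, J±M) = (1,1,3,1,3,1)
P² = 3/2
sum k=0..1:
  [0] +1/6 = 1/6
  [1] −1/2 = -1/2
S = -1/3
C² = P²·S² = 1/6 ; C = -0.408248

−√(1/6) ≈ -0.408248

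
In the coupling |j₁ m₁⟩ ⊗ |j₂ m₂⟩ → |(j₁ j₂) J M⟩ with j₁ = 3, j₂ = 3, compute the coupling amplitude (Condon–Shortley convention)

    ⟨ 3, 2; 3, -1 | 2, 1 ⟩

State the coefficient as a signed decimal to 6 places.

-0.422577

triangle: 4!·2!·2!/9! = 96/362880
(j±m)!: 5!·1!·2!·4!·3!·1! = 34560
prefactor² = (2J+1)·Δ·N² = 320/7
  k=0: +1/(0!·4!·1!·2!·1!·0!) = 1/48
  k=1: −1/(1!·3!·0!·1!·2!·1!) = -1/12
Σ = -1/16  ⇒  CG² = 320/7·(-1/16)² = 5/28
CG = −√(5/28) = -0.422577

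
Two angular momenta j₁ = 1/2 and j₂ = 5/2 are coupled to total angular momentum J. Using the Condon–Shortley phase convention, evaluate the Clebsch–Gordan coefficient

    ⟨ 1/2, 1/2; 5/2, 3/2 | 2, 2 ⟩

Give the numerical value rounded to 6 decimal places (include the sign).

j₁+j₂−J=1  J+j₁−j₂=0  J−j₁+j₂=4  j₁+j₂+J+1=6
(j₁±m₁, j₂±m₂, J±M) = (1,0,4,1,4,0)
P² = 96
sum k=0..0:
  [0] +1/24 = 1/24
S = 1/24
C² = P²·S² = 1/6 ; C = +0.408248

+√(1/6) ≈ +0.408248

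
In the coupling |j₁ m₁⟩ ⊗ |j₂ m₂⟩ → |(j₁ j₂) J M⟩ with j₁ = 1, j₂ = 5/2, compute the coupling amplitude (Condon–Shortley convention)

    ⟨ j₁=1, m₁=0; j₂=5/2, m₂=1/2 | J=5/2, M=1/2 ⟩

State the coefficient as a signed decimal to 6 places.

-0.169031

√[6·1!1!4!/7! · 1!1!3!2!3!2!] = √(144/35)
  +(−1)^0/∏(0,1,1,3,0,1)! = 1/6  (running 1/6)
  +(−1)^1/∏(1,0,0,2,1,2)! = -1/4  (running -1/12)
⟨..|..⟩ = √(144/35)·(-1/12) = -0.169031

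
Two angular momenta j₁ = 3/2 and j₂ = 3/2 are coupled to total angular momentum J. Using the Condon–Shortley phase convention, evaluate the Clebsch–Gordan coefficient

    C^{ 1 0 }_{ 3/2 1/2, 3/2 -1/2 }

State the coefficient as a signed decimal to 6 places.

−√(1/20) ≈ -0.223607

j₁+j₂−J=2  J+j₁−j₂=1  J−j₁+j₂=1  j₁+j₂+J+1=5
(j₁±m₁, j₂±m₂, J±M) = (2,1,1,2,1,1)
P² = 1/5
sum k=0..1:
  [0] +1/2 = 1/2
  [1] −1/1 = -1
S = -1/2
C² = P²·S² = 1/20 ; C = -0.223607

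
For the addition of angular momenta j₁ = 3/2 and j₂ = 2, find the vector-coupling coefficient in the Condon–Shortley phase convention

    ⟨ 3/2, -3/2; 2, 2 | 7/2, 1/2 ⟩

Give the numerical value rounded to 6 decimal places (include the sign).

j₁+j₂−J=0  J+j₁−j₂=3  J−j₁+j₂=4  j₁+j₂+J+1=8
(j₁±m₁, j₂±m₂, J±M) = (0,3,4,0,4,3)
P² = 20736/35
sum k=0..0:
  [0] +1/144 = 1/144
S = 1/144
C² = P²·S² = 1/35 ; C = +0.169031

+0.169031  (= +√(1/35))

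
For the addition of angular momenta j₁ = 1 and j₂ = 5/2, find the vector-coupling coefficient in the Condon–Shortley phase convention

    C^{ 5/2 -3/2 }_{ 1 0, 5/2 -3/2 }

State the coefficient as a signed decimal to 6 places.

+0.507093  (= +√(9/35))

√[6·1!1!4!/7! · 1!1!1!4!1!4!] = √(576/35)
  +(−1)^0/∏(0,1,1,1,0,3)! = 1/6  (running 1/6)
  +(−1)^1/∏(1,0,0,0,1,4)! = -1/24  (running 1/8)
⟨..|..⟩ = √(576/35)·(1/8) = +0.507093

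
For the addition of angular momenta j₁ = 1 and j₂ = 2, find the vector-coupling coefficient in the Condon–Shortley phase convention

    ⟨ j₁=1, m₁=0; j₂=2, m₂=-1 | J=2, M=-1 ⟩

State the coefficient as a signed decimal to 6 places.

+√(1/6) ≈ +0.408248

√[5·1!1!3!/6! · 1!1!1!3!1!3!] = √(3/2)
  +(−1)^0/∏(0,1,1,1,0,2)! = 1/2  (running 1/2)
  +(−1)^1/∏(1,0,0,0,1,3)! = -1/6  (running 1/3)
⟨..|..⟩ = √(3/2)·(1/3) = +0.408248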